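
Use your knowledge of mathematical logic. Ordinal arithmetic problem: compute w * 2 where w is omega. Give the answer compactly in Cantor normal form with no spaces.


Compute w * 2.
Ordinal * is associative and left-distributive over +, but NOT commutative; for finite n>1, n*w = w but w*n stays w*n.
w * 2 means 2 copies of w concatenated: w*2.
Result = w*2

w*2


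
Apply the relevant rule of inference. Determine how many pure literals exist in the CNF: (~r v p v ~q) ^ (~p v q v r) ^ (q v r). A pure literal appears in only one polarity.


Check each variable for pure literal status:
p: mixed (not pure)
q: mixed (not pure)
r: mixed (not pure)
Pure literal count = 0

0


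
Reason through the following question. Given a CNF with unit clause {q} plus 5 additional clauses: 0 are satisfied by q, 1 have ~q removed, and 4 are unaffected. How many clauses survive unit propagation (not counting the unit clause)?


Satisfied (removed): 0
Shortened (remain): 1
Unchanged (remain): 4
Remaining = 1 + 4 = 5

5


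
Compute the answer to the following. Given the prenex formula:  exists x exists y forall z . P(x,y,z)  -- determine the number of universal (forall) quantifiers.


Quantifier prefix: exists x exists y forall z
Mark each quantifier type:
  E E U
Universal count = 1, Existential count = 2
Asked for universal (forall) quantifiers: 1

1


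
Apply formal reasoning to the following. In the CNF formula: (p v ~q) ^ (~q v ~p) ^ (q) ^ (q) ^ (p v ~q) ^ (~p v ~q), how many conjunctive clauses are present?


A CNF formula is a conjunction of clauses.
Clauses are separated by ^.
Counting the conjuncts: 6 clauses.

6


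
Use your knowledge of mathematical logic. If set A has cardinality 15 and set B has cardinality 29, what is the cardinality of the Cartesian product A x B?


The Cartesian product A x B contains all ordered pairs (a, b).
|A x B| = |A| * |B| = 15 * 29 = 435

435


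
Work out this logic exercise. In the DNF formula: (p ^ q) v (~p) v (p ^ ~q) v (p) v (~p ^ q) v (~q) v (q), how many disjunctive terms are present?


A DNF formula is a disjunction of terms (conjunctions).
Terms are separated by v.
Counting the disjuncts: 7 terms.

7


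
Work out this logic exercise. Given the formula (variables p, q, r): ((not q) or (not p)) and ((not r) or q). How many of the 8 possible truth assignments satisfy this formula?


Evaluate all 8 assignments for p, q, r:
p=0, q=0, r=0: 1
p=0, q=0, r=1: 0
p=0, q=1, r=0: 1
p=0, q=1, r=1: 1
p=1, q=0, r=0: 1
p=1, q=0, r=1: 0
p=1, q=1, r=0: 0
p=1, q=1, r=1: 0
Satisfying count = 4

4


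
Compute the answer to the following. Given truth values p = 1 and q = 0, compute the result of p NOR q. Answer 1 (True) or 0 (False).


p = 1, q = 0
Operation: p NOR q
Evaluate: 1 NOR 0 = 0

0


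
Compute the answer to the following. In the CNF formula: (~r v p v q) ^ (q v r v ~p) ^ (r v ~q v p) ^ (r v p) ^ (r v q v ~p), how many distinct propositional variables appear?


Identify each variable that appears in the formula.
Variables found: p, q, r
Count = 3

3


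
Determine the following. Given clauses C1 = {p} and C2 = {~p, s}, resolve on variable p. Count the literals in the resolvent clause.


Remove p from C1 and ~p from C2.
C1 remainder: {}
C2 remainder: {s}
Union (resolvent): {s}
Resolvent has 1 literal(s).

1


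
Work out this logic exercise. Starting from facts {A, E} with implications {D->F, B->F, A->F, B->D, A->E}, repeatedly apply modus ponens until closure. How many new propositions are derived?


Initial facts: {A, E}
Apply modus ponens to closure:
  A and A->F  =>  F
Final known: {A, E, F}
New propositions: {F}
Count = 1

1


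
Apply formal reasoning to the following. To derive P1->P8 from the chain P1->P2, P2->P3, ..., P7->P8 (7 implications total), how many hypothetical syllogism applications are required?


With 7 implications in a chain connecting 8 propositions:
P1->P2, P2->P3, ..., P7->P8
Steps needed = (number of implications) - 1 = 7 - 1 = 6

6


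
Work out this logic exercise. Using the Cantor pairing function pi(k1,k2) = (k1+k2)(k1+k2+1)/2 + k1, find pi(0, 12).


k1 + k2 = 12
(k1+k2)(k1+k2+1)/2 = 12 * 13 / 2 = 78
pi = 78 + 0 = 78

78


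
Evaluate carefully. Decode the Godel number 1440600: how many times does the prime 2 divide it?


Factorize 1440600 by dividing by 2 repeatedly.
Division steps: 2 divides 1440600 exactly 3 time(s).
Exponent of 2 = 3

3


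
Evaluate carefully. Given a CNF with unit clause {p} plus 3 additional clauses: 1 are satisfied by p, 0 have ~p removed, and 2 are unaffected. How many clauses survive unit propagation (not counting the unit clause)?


Satisfied (removed): 1
Shortened (remain): 0
Unchanged (remain): 2
Remaining = 0 + 2 = 2

2


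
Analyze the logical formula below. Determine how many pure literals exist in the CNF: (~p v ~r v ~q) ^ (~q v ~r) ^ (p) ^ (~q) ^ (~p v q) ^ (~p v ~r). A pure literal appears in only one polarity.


Check each variable for pure literal status:
p: mixed (not pure)
q: mixed (not pure)
r: pure negative
Pure literal count = 1

1


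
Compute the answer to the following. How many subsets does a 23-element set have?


The power set of a set with n elements has 2^n elements.
|P(S)| = 2^23 = 8388608

8388608


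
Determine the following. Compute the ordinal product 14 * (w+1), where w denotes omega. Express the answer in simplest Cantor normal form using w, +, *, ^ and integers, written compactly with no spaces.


Compute 14 * (w+1).
Ordinal * is associative and left-distributive over +, but NOT commutative; for finite n>1, n*w = w but w*n stays w*n.
By left-distributivity: 14 * (w+1) = 14*w + 14*1 = w + 14 = w+14.
Result = w+14

w+14


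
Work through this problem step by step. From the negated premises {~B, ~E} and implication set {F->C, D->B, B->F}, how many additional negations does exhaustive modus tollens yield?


Initial negated facts: {~B, ~E}
Apply modus tollens to closure:
  ~B and D->B  =>  ~D
Final negated: {~B, ~D, ~E}
New negations: {~D}
Count = 1

1


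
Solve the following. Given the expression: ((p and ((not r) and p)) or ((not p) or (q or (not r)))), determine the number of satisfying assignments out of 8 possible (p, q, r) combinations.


Check all 8 assignments:
p=0, q=0, r=0: 1
p=0, q=0, r=1: 1
p=0, q=1, r=0: 1
p=0, q=1, r=1: 1
p=1, q=0, r=0: 1
p=1, q=0, r=1: 0
p=1, q=1, r=0: 1
p=1, q=1, r=1: 1
Count of True = 7

7


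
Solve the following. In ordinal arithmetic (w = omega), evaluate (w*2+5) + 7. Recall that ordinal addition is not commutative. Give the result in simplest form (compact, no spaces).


Compute (w*2+5) + 7.
Ordinal + is associative but NOT commutative; for finite n>0, n + w = w but w + n stays w+n.
By associativity: (w*2+5) + 7 = w*2 + (5+7) = w*2+12.
Result = w*2+12

w*2+12


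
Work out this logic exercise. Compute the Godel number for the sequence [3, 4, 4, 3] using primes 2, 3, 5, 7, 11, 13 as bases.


Encode each element as an exponent of the corresponding prime:
  2^3 = 8
  3^4 = 81
  5^4 = 625
  7^3 = 343
Product = 8 * 81 * 625 * 343 = 138915000

138915000


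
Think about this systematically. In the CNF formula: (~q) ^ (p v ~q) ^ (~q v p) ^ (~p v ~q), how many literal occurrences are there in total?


Counting literals in each clause:
Clause 1: 1 literal(s)
Clause 2: 2 literal(s)
Clause 3: 2 literal(s)
Clause 4: 2 literal(s)
Total = 7

7


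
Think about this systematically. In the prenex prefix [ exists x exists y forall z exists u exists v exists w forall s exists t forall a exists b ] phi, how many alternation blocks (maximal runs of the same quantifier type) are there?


Quantifier-type sequence: E E A E E E A E A E  (A=forall, E=exists)
Group into maximal same-type runs:
  Ex2 | Ax1 | Ex3 | Ax1 | Ex1 | Ax1 | Ex1
Number of blocks = 7

7


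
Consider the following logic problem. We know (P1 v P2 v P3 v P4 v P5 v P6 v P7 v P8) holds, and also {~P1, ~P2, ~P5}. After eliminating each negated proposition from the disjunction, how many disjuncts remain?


Original disjuncts (8): P1, P2, P3, P4, P5, P6, P7, P8
Negated (eliminate): ~P1, ~P2, ~P5
Remaining disjuncts: P3, P4, P6, P7, P8
Count = 8 - 3 = 5

5


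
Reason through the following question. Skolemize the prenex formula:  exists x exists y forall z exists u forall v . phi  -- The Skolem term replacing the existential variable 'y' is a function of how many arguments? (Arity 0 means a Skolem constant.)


Quantifier prefix: exists x exists y forall z exists u forall v
'y' is existentially quantified at position 2.
No universal quantifiers precede it.
Skolem function arity = 0 (a Skolem constant)

0


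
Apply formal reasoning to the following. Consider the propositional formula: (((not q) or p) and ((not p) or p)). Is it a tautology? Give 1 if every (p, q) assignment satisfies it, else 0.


Check all 4 assignments:
p=0, q=0: 1
p=0, q=1: 0
p=1, q=0: 1
p=1, q=1: 1
Satisfying count = 3/4.
Tautology iff count = 4: no.

0


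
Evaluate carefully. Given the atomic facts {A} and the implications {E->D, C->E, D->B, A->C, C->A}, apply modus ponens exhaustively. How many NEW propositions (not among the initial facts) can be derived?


Initial facts: {A}
Apply modus ponens to closure:
  A and A->C  =>  C
  C and C->E  =>  E
  E and E->D  =>  D
  D and D->B  =>  B
Final known: {A, B, C, D, E}
New propositions: {B, C, D, E}
Count = 4

4


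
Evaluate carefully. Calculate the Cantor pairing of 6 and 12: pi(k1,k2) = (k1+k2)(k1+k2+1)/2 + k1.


k1 + k2 = 18
(k1+k2)(k1+k2+1)/2 = 18 * 19 / 2 = 171
pi = 171 + 6 = 177

177


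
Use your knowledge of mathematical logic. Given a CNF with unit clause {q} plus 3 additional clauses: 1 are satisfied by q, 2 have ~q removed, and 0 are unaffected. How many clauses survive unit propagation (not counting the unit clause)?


Satisfied (removed): 1
Shortened (remain): 2
Unchanged (remain): 0
Remaining = 2 + 0 = 2

2


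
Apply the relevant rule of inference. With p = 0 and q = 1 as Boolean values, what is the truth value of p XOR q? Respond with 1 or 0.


p = 0, q = 1
Operation: p XOR q
Evaluate: 0 XOR 1 = 1

1


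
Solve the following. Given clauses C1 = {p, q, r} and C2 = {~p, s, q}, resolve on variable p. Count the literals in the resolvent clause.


Remove p from C1 and ~p from C2.
C1 remainder: {q, r}
C2 remainder: {s, q}
Union (resolvent): {q, r, s}
Resolvent has 3 literal(s).

3


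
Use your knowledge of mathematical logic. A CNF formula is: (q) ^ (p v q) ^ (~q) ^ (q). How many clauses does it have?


A CNF formula is a conjunction of clauses.
Clauses are separated by ^.
Counting the conjuncts: 4 clauses.

4


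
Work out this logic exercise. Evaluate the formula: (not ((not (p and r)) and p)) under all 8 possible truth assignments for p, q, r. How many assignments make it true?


Check all 8 assignments:
p=0, q=0, r=0: 1
p=0, q=0, r=1: 1
p=0, q=1, r=0: 1
p=0, q=1, r=1: 1
p=1, q=0, r=0: 0
p=1, q=0, r=1: 1
p=1, q=1, r=0: 0
p=1, q=1, r=1: 1
Count of True = 6

6


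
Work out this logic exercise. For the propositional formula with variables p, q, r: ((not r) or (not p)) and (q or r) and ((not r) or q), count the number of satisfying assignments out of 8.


Evaluate all 8 assignments for p, q, r:
p=0, q=0, r=0: 0
p=0, q=0, r=1: 0
p=0, q=1, r=0: 1
p=0, q=1, r=1: 1
p=1, q=0, r=0: 0
p=1, q=0, r=1: 0
p=1, q=1, r=0: 1
p=1, q=1, r=1: 0
Satisfying count = 3

3


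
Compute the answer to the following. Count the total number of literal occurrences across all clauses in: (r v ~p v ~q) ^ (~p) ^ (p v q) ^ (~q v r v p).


Counting literals in each clause:
Clause 1: 3 literal(s)
Clause 2: 1 literal(s)
Clause 3: 2 literal(s)
Clause 4: 3 literal(s)
Total = 9

9


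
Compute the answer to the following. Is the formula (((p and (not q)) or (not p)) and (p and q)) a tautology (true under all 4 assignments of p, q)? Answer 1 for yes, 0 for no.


Check all 4 assignments:
p=0, q=0: 0
p=0, q=1: 0
p=1, q=0: 0
p=1, q=1: 0
Satisfying count = 0/4.
Tautology iff count = 4: no.

0


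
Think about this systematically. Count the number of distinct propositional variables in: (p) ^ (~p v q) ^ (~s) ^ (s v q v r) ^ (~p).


Identify each variable that appears in the formula.
Variables found: p, q, r, s
Count = 4

4


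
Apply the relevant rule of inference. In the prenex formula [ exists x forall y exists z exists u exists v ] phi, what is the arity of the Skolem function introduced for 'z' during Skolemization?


Quantifier prefix: exists x forall y exists z exists u exists v
'z' is existentially quantified at position 3.
Universal variables preceding it: y
Skolem function arity = 1

1


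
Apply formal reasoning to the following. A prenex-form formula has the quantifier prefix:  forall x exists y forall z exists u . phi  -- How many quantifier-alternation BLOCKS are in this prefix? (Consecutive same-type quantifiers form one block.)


Quantifier-type sequence: A E A E  (A=forall, E=exists)
Group into maximal same-type runs:
  Ax1 | Ex1 | Ax1 | Ex1
Number of blocks = 4

4


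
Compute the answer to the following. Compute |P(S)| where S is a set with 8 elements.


The power set of a set with n elements has 2^n elements.
|P(S)| = 2^8 = 256

256


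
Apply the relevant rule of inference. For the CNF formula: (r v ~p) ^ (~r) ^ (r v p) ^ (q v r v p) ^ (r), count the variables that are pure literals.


Check each variable for pure literal status:
p: mixed (not pure)
q: pure positive
r: mixed (not pure)
Pure literal count = 1

1


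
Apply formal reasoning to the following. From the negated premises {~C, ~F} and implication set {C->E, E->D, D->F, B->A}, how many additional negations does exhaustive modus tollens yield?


Initial negated facts: {~C, ~F}
Apply modus tollens to closure:
  ~F and D->F  =>  ~D
  ~D and E->D  =>  ~E
Final negated: {~C, ~D, ~E, ~F}
New negations: {~D, ~E}
Count = 2

2


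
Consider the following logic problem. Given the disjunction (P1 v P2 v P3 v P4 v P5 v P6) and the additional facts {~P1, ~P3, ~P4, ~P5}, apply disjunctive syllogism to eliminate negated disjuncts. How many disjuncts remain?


Original disjuncts (6): P1, P2, P3, P4, P5, P6
Negated (eliminate): ~P1, ~P3, ~P4, ~P5
Remaining disjuncts: P2, P6
Count = 6 - 4 = 2

2


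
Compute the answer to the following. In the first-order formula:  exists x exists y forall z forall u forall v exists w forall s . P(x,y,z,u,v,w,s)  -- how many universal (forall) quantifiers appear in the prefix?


Quantifier prefix: exists x exists y forall z forall u forall v exists w forall s
Mark each quantifier type:
  E E U U U E U
Universal count = 4, Existential count = 3
Asked for universal (forall) quantifiers: 4

4


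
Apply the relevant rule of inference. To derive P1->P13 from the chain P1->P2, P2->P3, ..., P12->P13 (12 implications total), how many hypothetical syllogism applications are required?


With 12 implications in a chain connecting 13 propositions:
P1->P2, P2->P3, ..., P12->P13
Steps needed = (number of implications) - 1 = 12 - 1 = 11

11


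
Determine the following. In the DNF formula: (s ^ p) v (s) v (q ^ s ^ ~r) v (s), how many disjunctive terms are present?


A DNF formula is a disjunction of terms (conjunctions).
Terms are separated by v.
Counting the disjuncts: 4 terms.

4


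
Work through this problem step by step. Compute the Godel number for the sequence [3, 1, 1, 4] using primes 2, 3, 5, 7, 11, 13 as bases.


Encode each element as an exponent of the corresponding prime:
  2^3 = 8
  3^1 = 3
  5^1 = 5
  7^4 = 2401
Product = 8 * 3 * 5 * 2401 = 288120

288120


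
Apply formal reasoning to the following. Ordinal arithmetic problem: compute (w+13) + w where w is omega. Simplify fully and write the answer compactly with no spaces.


Compute (w+13) + w.
Ordinal + is associative but NOT commutative; for finite n>0, n + w = w but w + n stays w+n.
(w+13) + w = w + (13+w) = w + w = w*2 (the finite tail 13 is absorbed by the right w).
Result = w*2

w*2


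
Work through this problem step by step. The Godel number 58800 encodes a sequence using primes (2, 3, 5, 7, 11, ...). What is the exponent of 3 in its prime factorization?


Factorize 58800 by dividing by 3 repeatedly.
Division steps: 3 divides 58800 exactly 1 time(s).
Exponent of 3 = 1

1


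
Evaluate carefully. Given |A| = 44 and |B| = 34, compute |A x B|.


The Cartesian product A x B contains all ordered pairs (a, b).
|A x B| = |A| * |B| = 44 * 34 = 1496

1496


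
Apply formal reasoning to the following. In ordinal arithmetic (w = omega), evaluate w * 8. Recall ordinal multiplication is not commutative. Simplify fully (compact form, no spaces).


Compute w * 8.
Ordinal * is associative and left-distributive over +, but NOT commutative; for finite n>1, n*w = w but w*n stays w*n.
w * 8 means 8 copies of w concatenated: w*8.
Result = w*8

w*8


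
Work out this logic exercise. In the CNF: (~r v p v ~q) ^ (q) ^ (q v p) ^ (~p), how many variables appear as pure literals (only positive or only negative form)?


Check each variable for pure literal status:
p: mixed (not pure)
q: mixed (not pure)
r: pure negative
Pure literal count = 1

1


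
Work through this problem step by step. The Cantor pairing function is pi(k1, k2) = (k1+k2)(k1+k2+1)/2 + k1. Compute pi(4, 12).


k1 + k2 = 16
(k1+k2)(k1+k2+1)/2 = 16 * 17 / 2 = 136
pi = 136 + 4 = 140

140


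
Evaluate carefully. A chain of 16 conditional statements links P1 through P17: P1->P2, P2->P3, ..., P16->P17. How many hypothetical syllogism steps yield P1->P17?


With 16 implications in a chain connecting 17 propositions:
P1->P2, P2->P3, ..., P16->P17
Steps needed = (number of implications) - 1 = 16 - 1 = 15

15


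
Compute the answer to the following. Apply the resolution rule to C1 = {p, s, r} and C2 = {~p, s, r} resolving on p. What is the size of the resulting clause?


Remove p from C1 and ~p from C2.
C1 remainder: {s, r}
C2 remainder: {s, r}
Union (resolvent): {r, s}
Resolvent has 2 literal(s).

2


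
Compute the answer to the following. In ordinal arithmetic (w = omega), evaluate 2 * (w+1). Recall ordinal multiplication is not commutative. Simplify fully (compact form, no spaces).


Compute 2 * (w+1).
Ordinal * is associative and left-distributive over +, but NOT commutative; for finite n>1, n*w = w but w*n stays w*n.
By left-distributivity: 2 * (w+1) = 2*w + 2*1 = w + 2 = w+2.
Result = w+2

w+2


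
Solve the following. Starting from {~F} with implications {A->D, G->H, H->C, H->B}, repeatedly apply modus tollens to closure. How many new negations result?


Initial negated facts: {~F}
Apply modus tollens to closure:
  (no implication fires)
Final negated: {~F}
New negations: {(none)}
Count = 0

0


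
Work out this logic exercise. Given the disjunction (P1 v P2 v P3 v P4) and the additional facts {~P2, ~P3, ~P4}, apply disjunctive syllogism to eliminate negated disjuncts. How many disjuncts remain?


Original disjuncts (4): P1, P2, P3, P4
Negated (eliminate): ~P2, ~P3, ~P4
Remaining disjuncts: P1
Count = 4 - 3 = 1

1


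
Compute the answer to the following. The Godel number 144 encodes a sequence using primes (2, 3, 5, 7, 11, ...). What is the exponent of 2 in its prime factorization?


Factorize 144 by dividing by 2 repeatedly.
Division steps: 2 divides 144 exactly 4 time(s).
Exponent of 2 = 4

4


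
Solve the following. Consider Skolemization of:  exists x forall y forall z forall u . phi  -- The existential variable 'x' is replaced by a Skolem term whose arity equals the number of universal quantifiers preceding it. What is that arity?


Quantifier prefix: exists x forall y forall z forall u
'x' is existentially quantified at position 1.
No universal quantifiers precede it.
Skolem function arity = 0 (a Skolem constant)

0


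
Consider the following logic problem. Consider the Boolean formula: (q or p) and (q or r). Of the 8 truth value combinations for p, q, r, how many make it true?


Evaluate all 8 assignments for p, q, r:
p=0, q=0, r=0: 0
p=0, q=0, r=1: 0
p=0, q=1, r=0: 1
p=0, q=1, r=1: 1
p=1, q=0, r=0: 0
p=1, q=0, r=1: 1
p=1, q=1, r=0: 1
p=1, q=1, r=1: 1
Satisfying count = 5

5


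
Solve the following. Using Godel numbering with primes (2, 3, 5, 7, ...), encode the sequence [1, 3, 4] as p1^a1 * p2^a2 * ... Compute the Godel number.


Encode each element as an exponent of the corresponding prime:
  2^1 = 2
  3^3 = 27
  5^4 = 625
Product = 2 * 27 * 625 = 33750

33750


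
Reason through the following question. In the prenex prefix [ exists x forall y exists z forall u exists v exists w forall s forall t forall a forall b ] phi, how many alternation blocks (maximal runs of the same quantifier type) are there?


Quantifier-type sequence: E A E A E E A A A A  (A=forall, E=exists)
Group into maximal same-type runs:
  Ex1 | Ax1 | Ex1 | Ax1 | Ex2 | Ax4
Number of blocks = 6

6


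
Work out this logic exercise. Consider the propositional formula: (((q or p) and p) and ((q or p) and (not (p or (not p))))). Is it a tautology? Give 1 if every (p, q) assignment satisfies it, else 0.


Check all 4 assignments:
p=0, q=0: 0
p=0, q=1: 0
p=1, q=0: 0
p=1, q=1: 0
Satisfying count = 0/4.
Tautology iff count = 4: no.

0


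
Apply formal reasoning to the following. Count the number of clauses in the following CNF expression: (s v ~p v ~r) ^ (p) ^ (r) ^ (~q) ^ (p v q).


A CNF formula is a conjunction of clauses.
Clauses are separated by ^.
Counting the conjuncts: 5 clauses.

5


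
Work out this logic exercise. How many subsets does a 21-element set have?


The power set of a set with n elements has 2^n elements.
|P(S)| = 2^21 = 2097152

2097152


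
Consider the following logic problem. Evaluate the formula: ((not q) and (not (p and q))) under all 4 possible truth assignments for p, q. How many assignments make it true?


Check all 4 assignments:
p=0, q=0: 1
p=0, q=1: 0
p=1, q=0: 1
p=1, q=1: 0
Count of True = 2

2


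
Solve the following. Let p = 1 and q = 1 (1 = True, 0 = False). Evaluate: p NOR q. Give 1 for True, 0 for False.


p = 1, q = 1
Operation: p NOR q
Evaluate: 1 NOR 1 = 0

0


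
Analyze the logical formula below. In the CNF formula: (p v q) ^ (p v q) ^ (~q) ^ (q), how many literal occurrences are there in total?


Counting literals in each clause:
Clause 1: 2 literal(s)
Clause 2: 2 literal(s)
Clause 3: 1 literal(s)
Clause 4: 1 literal(s)
Total = 6

6


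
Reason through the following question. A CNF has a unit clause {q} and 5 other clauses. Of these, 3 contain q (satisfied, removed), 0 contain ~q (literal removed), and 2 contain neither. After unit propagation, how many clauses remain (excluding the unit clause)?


Satisfied (removed): 3
Shortened (remain): 0
Unchanged (remain): 2
Remaining = 0 + 2 = 2

2


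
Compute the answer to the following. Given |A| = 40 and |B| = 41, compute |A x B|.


The Cartesian product A x B contains all ordered pairs (a, b).
|A x B| = |A| * |B| = 40 * 41 = 1640

1640


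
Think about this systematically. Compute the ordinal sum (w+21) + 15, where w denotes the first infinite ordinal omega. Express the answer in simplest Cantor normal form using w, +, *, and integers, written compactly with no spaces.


Compute (w+21) + 15.
Ordinal + is associative but NOT commutative; for finite n>0, n + w = w but w + n stays w+n.
By associativity: (w+21) + 15 = w + (21+15) = w+36.
Result = w+36

w+36


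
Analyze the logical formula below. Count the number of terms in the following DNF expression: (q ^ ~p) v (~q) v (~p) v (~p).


A DNF formula is a disjunction of terms (conjunctions).
Terms are separated by v.
Counting the disjuncts: 4 terms.

4


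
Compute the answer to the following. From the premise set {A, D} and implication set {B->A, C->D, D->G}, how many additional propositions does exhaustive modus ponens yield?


Initial facts: {A, D}
Apply modus ponens to closure:
  D and D->G  =>  G
Final known: {A, D, G}
New propositions: {G}
Count = 1

1


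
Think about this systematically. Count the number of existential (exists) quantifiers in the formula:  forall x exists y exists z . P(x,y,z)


Quantifier prefix: forall x exists y exists z
Mark each quantifier type:
  U E E
Universal count = 1, Existential count = 2
Asked for existential (exists) quantifiers: 2

2


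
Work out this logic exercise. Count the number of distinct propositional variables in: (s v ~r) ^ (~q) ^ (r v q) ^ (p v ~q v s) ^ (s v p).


Identify each variable that appears in the formula.
Variables found: p, q, r, s
Count = 4

4


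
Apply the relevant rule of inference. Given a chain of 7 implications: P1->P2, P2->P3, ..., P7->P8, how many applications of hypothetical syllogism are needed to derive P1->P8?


With 7 implications in a chain connecting 8 propositions:
P1->P2, P2->P3, ..., P7->P8
Steps needed = (number of implications) - 1 = 7 - 1 = 6

6


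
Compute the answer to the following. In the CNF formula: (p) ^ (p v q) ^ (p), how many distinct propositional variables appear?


Identify each variable that appears in the formula.
Variables found: p, q
Count = 2

2


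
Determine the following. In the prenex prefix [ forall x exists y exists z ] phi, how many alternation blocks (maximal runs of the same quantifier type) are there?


Quantifier-type sequence: A E E  (A=forall, E=exists)
Group into maximal same-type runs:
  Ax1 | Ex2
Number of blocks = 2

2


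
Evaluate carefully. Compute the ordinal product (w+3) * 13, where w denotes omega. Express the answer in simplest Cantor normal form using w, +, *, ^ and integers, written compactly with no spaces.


Compute (w+3) * 13.
Ordinal * is associative and left-distributive over +, but NOT commutative; for finite n>1, n*w = w but w*n stays w*n.
(w+3) * 13 = (w+3) repeated 13 times. Each intermediate +3 is absorbed by the following w; only the last survives: w*13+3.
Result = w*13+3

w*13+3


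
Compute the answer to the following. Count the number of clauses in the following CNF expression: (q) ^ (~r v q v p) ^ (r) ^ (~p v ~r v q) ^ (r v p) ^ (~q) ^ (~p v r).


A CNF formula is a conjunction of clauses.
Clauses are separated by ^.
Counting the conjuncts: 7 clauses.

7


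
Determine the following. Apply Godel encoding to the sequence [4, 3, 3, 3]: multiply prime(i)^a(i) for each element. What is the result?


Encode each element as an exponent of the corresponding prime:
  2^4 = 16
  3^3 = 27
  5^3 = 125
  7^3 = 343
Product = 16 * 27 * 125 * 343 = 18522000

18522000


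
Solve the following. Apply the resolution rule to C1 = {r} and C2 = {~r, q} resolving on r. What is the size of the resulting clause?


Remove r from C1 and ~r from C2.
C1 remainder: {}
C2 remainder: {q}
Union (resolvent): {q}
Resolvent has 1 literal(s).

1


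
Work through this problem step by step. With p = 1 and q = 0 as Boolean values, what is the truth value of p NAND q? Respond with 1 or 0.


p = 1, q = 0
Operation: p NAND q
Evaluate: 1 NAND 0 = 1

1


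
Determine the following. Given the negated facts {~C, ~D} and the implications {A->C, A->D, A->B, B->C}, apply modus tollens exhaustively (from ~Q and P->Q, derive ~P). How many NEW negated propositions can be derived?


Initial negated facts: {~C, ~D}
Apply modus tollens to closure:
  ~C and A->C  =>  ~A
  ~C and B->C  =>  ~B
Final negated: {~A, ~B, ~C, ~D}
New negations: {~A, ~B}
Count = 2

2


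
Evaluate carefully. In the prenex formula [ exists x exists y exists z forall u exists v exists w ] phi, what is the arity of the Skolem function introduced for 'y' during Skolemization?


Quantifier prefix: exists x exists y exists z forall u exists v exists w
'y' is existentially quantified at position 2.
No universal quantifiers precede it.
Skolem function arity = 0 (a Skolem constant)

0


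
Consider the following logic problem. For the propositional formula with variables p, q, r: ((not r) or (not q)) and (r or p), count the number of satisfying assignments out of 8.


Evaluate all 8 assignments for p, q, r:
p=0, q=0, r=0: 0
p=0, q=0, r=1: 1
p=0, q=1, r=0: 0
p=0, q=1, r=1: 0
p=1, q=0, r=0: 1
p=1, q=0, r=1: 1
p=1, q=1, r=0: 1
p=1, q=1, r=1: 0
Satisfying count = 4

4


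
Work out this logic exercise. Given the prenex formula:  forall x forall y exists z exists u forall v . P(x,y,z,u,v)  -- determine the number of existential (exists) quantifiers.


Quantifier prefix: forall x forall y exists z exists u forall v
Mark each quantifier type:
  U U E E U
Universal count = 3, Existential count = 2
Asked for existential (exists) quantifiers: 2

2


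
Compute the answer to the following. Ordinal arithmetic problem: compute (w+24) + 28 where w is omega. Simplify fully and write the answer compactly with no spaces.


Compute (w+24) + 28.
Ordinal + is associative but NOT commutative; for finite n>0, n + w = w but w + n stays w+n.
By associativity: (w+24) + 28 = w + (24+28) = w+52.
Result = w+52

w+52


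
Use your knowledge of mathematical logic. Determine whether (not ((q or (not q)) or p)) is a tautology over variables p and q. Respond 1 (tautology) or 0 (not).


Check all 4 assignments:
p=0, q=0: 0
p=0, q=1: 0
p=1, q=0: 0
p=1, q=1: 0
Satisfying count = 0/4.
Tautology iff count = 4: no.

0


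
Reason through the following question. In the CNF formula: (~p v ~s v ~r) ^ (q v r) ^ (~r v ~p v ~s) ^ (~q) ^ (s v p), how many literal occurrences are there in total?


Counting literals in each clause:
Clause 1: 3 literal(s)
Clause 2: 2 literal(s)
Clause 3: 3 literal(s)
Clause 4: 1 literal(s)
Clause 5: 2 literal(s)
Total = 11

11


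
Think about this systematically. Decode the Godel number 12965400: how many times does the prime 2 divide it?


Factorize 12965400 by dividing by 2 repeatedly.
Division steps: 2 divides 12965400 exactly 3 time(s).
Exponent of 2 = 3

3


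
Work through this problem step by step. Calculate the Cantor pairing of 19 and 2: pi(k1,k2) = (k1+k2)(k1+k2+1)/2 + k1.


k1 + k2 = 21
(k1+k2)(k1+k2+1)/2 = 21 * 22 / 2 = 231
pi = 231 + 19 = 250

250


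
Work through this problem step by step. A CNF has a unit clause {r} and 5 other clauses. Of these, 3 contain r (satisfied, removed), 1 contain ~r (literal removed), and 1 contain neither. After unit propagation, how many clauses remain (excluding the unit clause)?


Satisfied (removed): 3
Shortened (remain): 1
Unchanged (remain): 1
Remaining = 1 + 1 = 2

2


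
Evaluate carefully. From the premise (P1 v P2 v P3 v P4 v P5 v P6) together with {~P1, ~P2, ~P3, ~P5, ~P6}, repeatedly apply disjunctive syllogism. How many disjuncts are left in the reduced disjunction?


Original disjuncts (6): P1, P2, P3, P4, P5, P6
Negated (eliminate): ~P1, ~P2, ~P3, ~P5, ~P6
Remaining disjuncts: P4
Count = 6 - 5 = 1

1


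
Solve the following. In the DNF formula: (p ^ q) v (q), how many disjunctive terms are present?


A DNF formula is a disjunction of terms (conjunctions).
Terms are separated by v.
Counting the disjuncts: 2 terms.

2


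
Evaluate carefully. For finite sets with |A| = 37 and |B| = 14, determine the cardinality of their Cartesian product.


The Cartesian product A x B contains all ordered pairs (a, b).
|A x B| = |A| * |B| = 37 * 14 = 518

518


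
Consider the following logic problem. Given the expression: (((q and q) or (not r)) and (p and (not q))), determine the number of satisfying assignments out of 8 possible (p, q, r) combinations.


Check all 8 assignments:
p=0, q=0, r=0: 0
p=0, q=0, r=1: 0
p=0, q=1, r=0: 0
p=0, q=1, r=1: 0
p=1, q=0, r=0: 1
p=1, q=0, r=1: 0
p=1, q=1, r=0: 0
p=1, q=1, r=1: 0
Count of True = 1

1


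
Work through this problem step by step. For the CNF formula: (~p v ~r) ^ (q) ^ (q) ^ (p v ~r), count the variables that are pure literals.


Check each variable for pure literal status:
p: mixed (not pure)
q: pure positive
r: pure negative
Pure literal count = 2

2


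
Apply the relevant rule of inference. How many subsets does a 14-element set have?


The power set of a set with n elements has 2^n elements.
|P(S)| = 2^14 = 16384

16384


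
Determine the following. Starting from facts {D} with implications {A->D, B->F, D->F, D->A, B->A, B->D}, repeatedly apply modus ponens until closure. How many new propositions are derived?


Initial facts: {D}
Apply modus ponens to closure:
  D and D->F  =>  F
  D and D->A  =>  A
Final known: {A, D, F}
New propositions: {A, F}
Count = 2

2


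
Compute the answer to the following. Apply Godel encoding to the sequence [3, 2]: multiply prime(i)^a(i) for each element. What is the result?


Encode each element as an exponent of the corresponding prime:
  2^3 = 8
  3^2 = 9
Product = 8 * 9 = 72

72


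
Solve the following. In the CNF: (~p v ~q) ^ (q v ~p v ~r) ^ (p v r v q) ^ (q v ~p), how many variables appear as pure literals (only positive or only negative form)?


Check each variable for pure literal status:
p: mixed (not pure)
q: mixed (not pure)
r: mixed (not pure)
Pure literal count = 0

0


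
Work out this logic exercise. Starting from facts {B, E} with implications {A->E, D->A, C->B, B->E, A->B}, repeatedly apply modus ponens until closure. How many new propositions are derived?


Initial facts: {B, E}
Apply modus ponens to closure:
  (no implication fires)
Final known: {B, E}
New propositions: {(none)}
Count = 0

0


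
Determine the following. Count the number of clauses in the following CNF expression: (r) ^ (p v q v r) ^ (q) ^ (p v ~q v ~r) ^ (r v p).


A CNF formula is a conjunction of clauses.
Clauses are separated by ^.
Counting the conjuncts: 5 clauses.

5


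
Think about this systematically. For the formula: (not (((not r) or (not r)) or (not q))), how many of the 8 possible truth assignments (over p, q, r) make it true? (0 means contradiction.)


Check all 8 assignments:
p=0, q=0, r=0: 0
p=0, q=0, r=1: 0
p=0, q=1, r=0: 0
p=0, q=1, r=1: 1
p=1, q=0, r=0: 0
p=1, q=0, r=1: 0
p=1, q=1, r=0: 0
p=1, q=1, r=1: 1
Count of True = 2

2


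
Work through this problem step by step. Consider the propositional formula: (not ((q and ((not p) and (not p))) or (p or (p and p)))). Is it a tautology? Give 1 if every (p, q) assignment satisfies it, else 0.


Check all 4 assignments:
p=0, q=0: 1
p=0, q=1: 0
p=1, q=0: 0
p=1, q=1: 0
Satisfying count = 1/4.
Tautology iff count = 4: no.

0


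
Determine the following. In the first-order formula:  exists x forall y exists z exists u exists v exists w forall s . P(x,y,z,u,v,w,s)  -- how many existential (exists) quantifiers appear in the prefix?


Quantifier prefix: exists x forall y exists z exists u exists v exists w forall s
Mark each quantifier type:
  E U E E E E U
Universal count = 2, Existential count = 5
Asked for existential (exists) quantifiers: 5

5


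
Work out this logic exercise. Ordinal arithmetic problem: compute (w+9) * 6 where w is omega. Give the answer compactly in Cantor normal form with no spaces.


Compute (w+9) * 6.
Ordinal * is associative and left-distributive over +, but NOT commutative; for finite n>1, n*w = w but w*n stays w*n.
(w+9) * 6 = (w+9) repeated 6 times. Each intermediate +9 is absorbed by the following w; only the last survives: w*6+9.
Result = w*6+9

w*6+9


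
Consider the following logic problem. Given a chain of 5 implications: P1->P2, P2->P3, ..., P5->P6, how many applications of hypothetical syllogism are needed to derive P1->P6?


With 5 implications in a chain connecting 6 propositions:
P1->P2, P2->P3, ..., P5->P6
Steps needed = (number of implications) - 1 = 5 - 1 = 4

4


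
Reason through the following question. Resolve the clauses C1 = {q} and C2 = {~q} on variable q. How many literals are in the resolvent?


Remove q from C1 and ~q from C2.
C1 remainder: {}
C2 remainder: {}
Union (resolvent): {} (empty clause)
Resolvent has 0 literal(s).

0


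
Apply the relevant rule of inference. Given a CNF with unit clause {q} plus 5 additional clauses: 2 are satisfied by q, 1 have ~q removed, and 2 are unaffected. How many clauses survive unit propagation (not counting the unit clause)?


Satisfied (removed): 2
Shortened (remain): 1
Unchanged (remain): 2
Remaining = 1 + 2 = 3

3


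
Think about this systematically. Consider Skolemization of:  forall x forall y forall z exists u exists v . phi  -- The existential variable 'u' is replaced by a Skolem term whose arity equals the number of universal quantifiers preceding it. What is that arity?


Quantifier prefix: forall x forall y forall z exists u exists v
'u' is existentially quantified at position 4.
Universal variables preceding it: x, y, z
Skolem function arity = 3

3


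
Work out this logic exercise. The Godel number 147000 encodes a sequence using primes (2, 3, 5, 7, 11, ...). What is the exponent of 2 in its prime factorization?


Factorize 147000 by dividing by 2 repeatedly.
Division steps: 2 divides 147000 exactly 3 time(s).
Exponent of 2 = 3

3


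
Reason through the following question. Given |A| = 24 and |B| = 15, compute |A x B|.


The Cartesian product A x B contains all ordered pairs (a, b).
|A x B| = |A| * |B| = 24 * 15 = 360

360


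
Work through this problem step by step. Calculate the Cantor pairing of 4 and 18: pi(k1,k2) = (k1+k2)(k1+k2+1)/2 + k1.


k1 + k2 = 22
(k1+k2)(k1+k2+1)/2 = 22 * 23 / 2 = 253
pi = 253 + 4 = 257

257


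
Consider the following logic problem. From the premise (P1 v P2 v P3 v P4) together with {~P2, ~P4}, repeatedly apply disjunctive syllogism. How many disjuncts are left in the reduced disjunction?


Original disjuncts (4): P1, P2, P3, P4
Negated (eliminate): ~P2, ~P4
Remaining disjuncts: P1, P3
Count = 4 - 2 = 2

2


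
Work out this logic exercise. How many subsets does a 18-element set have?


The power set of a set with n elements has 2^n elements.
|P(S)| = 2^18 = 262144

262144


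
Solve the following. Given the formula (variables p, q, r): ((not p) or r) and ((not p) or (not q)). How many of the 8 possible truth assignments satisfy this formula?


Evaluate all 8 assignments for p, q, r:
p=0, q=0, r=0: 1
p=0, q=0, r=1: 1
p=0, q=1, r=0: 1
p=0, q=1, r=1: 1
p=1, q=0, r=0: 0
p=1, q=0, r=1: 1
p=1, q=1, r=0: 0
p=1, q=1, r=1: 0
Satisfying count = 5

5


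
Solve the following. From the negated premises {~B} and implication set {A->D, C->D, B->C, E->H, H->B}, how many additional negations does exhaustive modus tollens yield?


Initial negated facts: {~B}
Apply modus tollens to closure:
  ~B and H->B  =>  ~H
  ~H and E->H  =>  ~E
Final negated: {~B, ~E, ~H}
New negations: {~E, ~H}
Count = 2

2


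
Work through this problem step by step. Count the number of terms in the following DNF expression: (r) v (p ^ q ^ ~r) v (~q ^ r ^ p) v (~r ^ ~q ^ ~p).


A DNF formula is a disjunction of terms (conjunctions).
Terms are separated by v.
Counting the disjuncts: 4 terms.

4


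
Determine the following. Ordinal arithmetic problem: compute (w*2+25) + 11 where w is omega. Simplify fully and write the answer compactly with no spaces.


Compute (w*2+25) + 11.
Ordinal + is associative but NOT commutative; for finite n>0, n + w = w but w + n stays w+n.
By associativity: (w*2+25) + 11 = w*2 + (25+11) = w*2+36.
Result = w*2+36

w*2+36


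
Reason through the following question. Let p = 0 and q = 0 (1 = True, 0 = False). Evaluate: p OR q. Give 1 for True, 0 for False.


p = 0, q = 0
Operation: p OR q
Evaluate: 0 OR 0 = 0

0


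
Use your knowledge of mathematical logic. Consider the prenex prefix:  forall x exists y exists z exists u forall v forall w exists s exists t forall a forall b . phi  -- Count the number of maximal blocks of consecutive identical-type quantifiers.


Quantifier-type sequence: A E E E A A E E A A  (A=forall, E=exists)
Group into maximal same-type runs:
  Ax1 | Ex3 | Ax2 | Ex2 | Ax2
Number of blocks = 5

5


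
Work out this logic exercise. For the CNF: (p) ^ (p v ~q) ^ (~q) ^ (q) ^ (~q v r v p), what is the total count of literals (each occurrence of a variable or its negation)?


Counting literals in each clause:
Clause 1: 1 literal(s)
Clause 2: 2 literal(s)
Clause 3: 1 literal(s)
Clause 4: 1 literal(s)
Clause 5: 3 literal(s)
Total = 8

8
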